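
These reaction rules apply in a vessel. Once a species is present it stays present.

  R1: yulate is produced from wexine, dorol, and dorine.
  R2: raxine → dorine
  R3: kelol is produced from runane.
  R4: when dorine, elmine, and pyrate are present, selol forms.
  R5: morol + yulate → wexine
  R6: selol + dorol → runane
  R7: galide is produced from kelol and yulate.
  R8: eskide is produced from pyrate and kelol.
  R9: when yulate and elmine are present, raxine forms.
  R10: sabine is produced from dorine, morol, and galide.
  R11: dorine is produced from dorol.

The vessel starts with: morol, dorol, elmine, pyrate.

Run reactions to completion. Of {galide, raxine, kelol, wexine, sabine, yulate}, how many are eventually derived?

1

dorol present → dorine forms (R11).
dorine, elmine, and pyrate present → selol forms (R4).
selol and dorol present → runane forms (R6).
runane present → kelol forms (R3).
galide would need kelol and yulate (R7), but yulate never forms.
raxine would need yulate and elmine (R9), but yulate never forms.
kelol: reached.
wexine would need morol and yulate (R5), but yulate never forms.
sabine would need dorine, morol, and galide (R10), but galide never forms.
yulate would need wexine, dorol, and dorine (R1), but wexine never forms.
Reached: kelol — 1 of the 6.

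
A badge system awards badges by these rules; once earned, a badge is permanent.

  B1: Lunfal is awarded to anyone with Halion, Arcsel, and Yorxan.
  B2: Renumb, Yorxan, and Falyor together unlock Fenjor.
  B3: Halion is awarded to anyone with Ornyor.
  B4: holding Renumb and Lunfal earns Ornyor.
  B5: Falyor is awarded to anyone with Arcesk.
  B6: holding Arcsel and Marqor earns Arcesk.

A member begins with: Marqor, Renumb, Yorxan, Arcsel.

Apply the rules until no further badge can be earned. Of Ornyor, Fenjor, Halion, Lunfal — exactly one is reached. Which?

With Arcsel and Marqor, Arcesk is earned (B6).
With Arcesk, Falyor is earned (B5).
With Renumb, Yorxan, and Falyor, Fenjor is earned (B2).
Ornyor would need Renumb and Lunfal (B4), but Lunfal is never earned. Halion would need Ornyor (B3), but Ornyor is never earned. Lunfal would need Halion, Arcsel, and Yorxan (B1), but Halion is never earned.

Fenjor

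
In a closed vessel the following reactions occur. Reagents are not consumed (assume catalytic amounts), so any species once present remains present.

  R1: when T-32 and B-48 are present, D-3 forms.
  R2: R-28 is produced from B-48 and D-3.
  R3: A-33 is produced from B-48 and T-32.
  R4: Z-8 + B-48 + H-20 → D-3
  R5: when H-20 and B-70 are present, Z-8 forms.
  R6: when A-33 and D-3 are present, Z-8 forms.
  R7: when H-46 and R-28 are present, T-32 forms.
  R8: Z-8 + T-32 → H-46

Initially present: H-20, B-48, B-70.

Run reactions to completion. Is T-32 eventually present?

No

T-32 would need H-46 and R-28 (R7), but H-46 never forms.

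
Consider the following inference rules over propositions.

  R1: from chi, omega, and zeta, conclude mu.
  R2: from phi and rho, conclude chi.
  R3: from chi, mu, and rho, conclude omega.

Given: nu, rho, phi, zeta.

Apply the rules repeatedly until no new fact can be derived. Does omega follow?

omega would need chi, mu, and rho (R3), but mu is never established.

No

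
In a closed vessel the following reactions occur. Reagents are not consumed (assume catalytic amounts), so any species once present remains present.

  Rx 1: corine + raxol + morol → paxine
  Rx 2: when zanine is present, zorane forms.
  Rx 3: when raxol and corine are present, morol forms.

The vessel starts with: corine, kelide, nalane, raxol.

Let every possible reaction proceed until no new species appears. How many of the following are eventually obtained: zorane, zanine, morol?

raxol and corine present → morol forms (Rx 3).
zorane would need zanine (Rx 2), but zanine never forms.
No rule produces zanine, and it is not given.
morol: reached.
Reached: morol — 1 of the 3.

1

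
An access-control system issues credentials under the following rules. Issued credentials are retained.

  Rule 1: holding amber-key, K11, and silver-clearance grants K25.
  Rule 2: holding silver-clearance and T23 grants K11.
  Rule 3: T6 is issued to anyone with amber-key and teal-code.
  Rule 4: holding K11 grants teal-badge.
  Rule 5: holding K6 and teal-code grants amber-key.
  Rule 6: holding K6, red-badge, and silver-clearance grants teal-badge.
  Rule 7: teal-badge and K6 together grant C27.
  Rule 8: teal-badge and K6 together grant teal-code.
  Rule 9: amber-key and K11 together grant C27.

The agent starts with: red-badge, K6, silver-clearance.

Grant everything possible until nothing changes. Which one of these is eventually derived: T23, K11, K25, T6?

T6

Holding K6, red-badge, and silver-clearance grants teal-badge (Rule 6).
Holding teal-badge and K6 grants teal-code (Rule 8).
Holding K6 and teal-code grants amber-key (Rule 5).
Holding amber-key and teal-code grants T6 (Rule 3).
No rule produces T23, and it is not given. K25 would need amber-key, K11, and silver-clearance (Rule 1), but K11 is never granted. K11 would need silver-clearance and T23 (Rule 2), but T23 is never granted.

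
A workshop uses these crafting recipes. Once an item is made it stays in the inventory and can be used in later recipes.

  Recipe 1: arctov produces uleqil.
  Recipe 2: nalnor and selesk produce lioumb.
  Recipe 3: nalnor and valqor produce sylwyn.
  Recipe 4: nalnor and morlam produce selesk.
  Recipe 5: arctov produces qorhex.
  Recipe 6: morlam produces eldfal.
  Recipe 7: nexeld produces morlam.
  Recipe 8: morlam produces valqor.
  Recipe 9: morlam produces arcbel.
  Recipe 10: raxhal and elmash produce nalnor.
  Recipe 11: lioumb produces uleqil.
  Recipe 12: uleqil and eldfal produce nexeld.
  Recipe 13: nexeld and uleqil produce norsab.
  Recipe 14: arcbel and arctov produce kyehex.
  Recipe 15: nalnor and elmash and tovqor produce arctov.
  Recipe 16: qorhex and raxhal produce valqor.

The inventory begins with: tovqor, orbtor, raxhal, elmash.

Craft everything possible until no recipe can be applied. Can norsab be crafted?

No

norsab would need nexeld and uleqil (Recipe 13), but nexeld is never obtained.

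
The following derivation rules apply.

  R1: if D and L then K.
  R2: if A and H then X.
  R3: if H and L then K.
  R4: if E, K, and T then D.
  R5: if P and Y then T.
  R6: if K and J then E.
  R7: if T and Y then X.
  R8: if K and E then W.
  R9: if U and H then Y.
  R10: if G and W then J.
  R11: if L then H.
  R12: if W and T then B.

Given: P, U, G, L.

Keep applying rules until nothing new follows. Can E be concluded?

No

E would need K and J (R6), but J is never established.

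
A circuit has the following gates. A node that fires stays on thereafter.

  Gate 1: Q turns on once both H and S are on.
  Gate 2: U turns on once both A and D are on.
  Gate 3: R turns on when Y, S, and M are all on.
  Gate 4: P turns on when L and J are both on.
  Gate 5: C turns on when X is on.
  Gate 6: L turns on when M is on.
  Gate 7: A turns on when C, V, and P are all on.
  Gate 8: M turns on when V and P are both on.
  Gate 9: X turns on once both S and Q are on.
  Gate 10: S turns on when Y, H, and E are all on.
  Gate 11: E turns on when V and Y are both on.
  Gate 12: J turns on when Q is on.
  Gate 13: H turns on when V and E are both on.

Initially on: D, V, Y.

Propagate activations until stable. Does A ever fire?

No

A would need C, V, and P (Gate 7), but P never turns on.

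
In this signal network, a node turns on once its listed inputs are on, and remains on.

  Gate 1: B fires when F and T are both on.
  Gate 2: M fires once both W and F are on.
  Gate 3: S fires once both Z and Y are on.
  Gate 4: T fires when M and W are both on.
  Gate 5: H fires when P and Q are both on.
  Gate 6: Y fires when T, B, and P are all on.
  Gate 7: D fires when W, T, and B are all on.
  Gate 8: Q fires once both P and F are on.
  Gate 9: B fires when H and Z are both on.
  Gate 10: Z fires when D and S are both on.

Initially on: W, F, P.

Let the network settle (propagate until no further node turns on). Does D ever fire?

W and F are on, so M fires (Gate 2).
M and W are on, so T fires (Gate 4).
F and T are on, so B fires (Gate 1).
W, T, and B are on, so D fires (Gate 7).

Yes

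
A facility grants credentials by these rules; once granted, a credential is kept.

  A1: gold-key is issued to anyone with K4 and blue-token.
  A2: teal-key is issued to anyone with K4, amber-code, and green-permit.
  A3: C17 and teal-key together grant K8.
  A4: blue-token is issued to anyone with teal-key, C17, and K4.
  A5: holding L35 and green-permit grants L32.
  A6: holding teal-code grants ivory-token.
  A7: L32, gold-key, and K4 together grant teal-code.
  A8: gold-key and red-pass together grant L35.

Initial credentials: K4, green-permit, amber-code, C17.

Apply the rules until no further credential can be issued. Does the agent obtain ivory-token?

ivory-token would need teal-code (A6), but teal-code is never granted.

No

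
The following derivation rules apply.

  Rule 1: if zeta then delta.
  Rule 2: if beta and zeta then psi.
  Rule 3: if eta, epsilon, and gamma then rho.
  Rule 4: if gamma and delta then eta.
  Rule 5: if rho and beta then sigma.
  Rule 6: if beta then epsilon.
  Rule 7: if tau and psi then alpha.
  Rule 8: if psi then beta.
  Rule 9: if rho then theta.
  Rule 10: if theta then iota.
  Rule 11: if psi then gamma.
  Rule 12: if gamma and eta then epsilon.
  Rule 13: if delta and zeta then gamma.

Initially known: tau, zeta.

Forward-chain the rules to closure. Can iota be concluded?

From zeta, Rule 1 gives delta.
From delta and zeta, Rule 13 gives gamma.
From gamma and delta, Rule 4 gives eta.
From gamma and eta, Rule 12 gives epsilon.
eta, epsilon, and gamma hold, so rho follows (Rule 3).
rho holds, so theta follows (Rule 9).
theta holds, so iota follows (Rule 10).

Yes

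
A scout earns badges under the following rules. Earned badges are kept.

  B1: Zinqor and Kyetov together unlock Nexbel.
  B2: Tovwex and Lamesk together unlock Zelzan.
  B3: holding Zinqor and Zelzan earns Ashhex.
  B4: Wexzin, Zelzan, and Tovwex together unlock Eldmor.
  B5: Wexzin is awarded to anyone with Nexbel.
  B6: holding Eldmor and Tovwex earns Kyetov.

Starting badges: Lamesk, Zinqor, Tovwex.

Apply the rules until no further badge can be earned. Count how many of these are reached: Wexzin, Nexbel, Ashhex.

With Tovwex and Lamesk, Zelzan is earned (B2).
With Zinqor and Zelzan, Ashhex is earned (B3).
Wexzin would need Nexbel (B5), but Nexbel is never earned.
Nexbel would need Zinqor and Kyetov (B1), but Kyetov is never earned.
Ashhex: reached.
Reached: Ashhex — 1 of the 3.

1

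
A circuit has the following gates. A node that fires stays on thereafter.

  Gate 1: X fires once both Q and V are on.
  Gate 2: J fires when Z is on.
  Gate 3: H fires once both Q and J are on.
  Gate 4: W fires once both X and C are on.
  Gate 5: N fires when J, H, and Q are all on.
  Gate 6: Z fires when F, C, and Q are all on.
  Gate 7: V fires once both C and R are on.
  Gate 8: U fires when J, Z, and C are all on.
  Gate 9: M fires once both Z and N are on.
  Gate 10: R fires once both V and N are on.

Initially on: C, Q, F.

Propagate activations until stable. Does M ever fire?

Yes

F, C, and Q are on, so Z fires (Gate 6).
Z is on, so J fires (Gate 2).
Q and J are on, so H fires (Gate 3).
Gate 5: J, H, and Q on → N on.
Z and N are on, so M fires (Gate 9).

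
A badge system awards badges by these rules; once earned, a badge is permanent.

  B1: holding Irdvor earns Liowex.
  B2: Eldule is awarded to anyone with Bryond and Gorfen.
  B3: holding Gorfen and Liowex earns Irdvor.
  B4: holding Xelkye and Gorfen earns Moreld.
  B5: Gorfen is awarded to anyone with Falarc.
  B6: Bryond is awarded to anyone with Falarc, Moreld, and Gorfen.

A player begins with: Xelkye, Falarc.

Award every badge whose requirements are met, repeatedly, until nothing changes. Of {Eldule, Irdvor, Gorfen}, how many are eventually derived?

2

With Falarc, Gorfen is earned (B5).
With Xelkye and Gorfen, Moreld is earned (B4).
With Falarc, Moreld, and Gorfen, Bryond is earned (B6).
With Bryond and Gorfen, Eldule is earned (B2).
Eldule: reached.
Irdvor would need Gorfen and Liowex (B3), but Liowex is never earned.
Gorfen: reached.
Reached: Eldule and Gorfen — 2 of the 3.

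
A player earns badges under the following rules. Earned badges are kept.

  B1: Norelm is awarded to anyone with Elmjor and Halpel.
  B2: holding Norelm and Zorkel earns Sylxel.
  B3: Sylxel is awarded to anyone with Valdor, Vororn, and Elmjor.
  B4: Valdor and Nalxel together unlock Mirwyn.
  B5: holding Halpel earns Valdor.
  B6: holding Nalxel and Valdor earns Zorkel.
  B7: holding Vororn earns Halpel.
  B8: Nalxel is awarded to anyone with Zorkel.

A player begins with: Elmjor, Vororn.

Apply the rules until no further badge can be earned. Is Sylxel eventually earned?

Yes

With Vororn, Halpel is earned (B7).
With Halpel, Valdor is earned (B5).
With Valdor, Vororn, and Elmjor, Sylxel is earned (B3).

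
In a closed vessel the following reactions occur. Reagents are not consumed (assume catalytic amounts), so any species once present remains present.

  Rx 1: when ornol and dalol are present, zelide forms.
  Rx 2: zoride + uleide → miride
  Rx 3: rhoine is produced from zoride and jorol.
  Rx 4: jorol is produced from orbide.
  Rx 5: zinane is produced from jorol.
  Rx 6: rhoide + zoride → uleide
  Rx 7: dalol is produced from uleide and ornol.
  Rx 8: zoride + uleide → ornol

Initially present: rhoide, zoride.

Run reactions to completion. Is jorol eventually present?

No

jorol would need orbide (Rx 4), but orbide never forms.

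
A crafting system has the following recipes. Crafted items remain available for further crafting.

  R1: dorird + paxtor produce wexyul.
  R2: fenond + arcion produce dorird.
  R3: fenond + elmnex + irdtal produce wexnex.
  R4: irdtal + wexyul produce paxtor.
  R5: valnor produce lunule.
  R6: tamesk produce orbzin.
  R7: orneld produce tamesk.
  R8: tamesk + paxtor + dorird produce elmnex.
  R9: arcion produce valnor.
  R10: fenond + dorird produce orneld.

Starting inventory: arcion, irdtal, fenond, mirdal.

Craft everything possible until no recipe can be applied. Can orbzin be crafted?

fenond + arcion → dorird (R2).
fenond + dorird → orneld (R10).
Using R7, orneld makes tamesk.
tamesk → orbzin (R6).

Yes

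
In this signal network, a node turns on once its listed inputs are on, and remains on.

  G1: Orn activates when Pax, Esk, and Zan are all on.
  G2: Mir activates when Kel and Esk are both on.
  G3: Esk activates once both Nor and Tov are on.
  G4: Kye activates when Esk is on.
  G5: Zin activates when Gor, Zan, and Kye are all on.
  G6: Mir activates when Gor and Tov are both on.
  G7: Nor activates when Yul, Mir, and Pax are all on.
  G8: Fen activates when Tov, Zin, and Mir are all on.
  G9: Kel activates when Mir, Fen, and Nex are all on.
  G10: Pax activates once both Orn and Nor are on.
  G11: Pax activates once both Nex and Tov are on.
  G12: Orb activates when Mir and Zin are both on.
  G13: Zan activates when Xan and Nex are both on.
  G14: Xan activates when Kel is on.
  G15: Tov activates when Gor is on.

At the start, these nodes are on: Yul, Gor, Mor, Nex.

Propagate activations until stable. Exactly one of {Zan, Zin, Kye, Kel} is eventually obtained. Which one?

G15: Gor on → Tov on.
G6: Gor and Tov on → Mir on.
Nex and Tov are on, so Pax activates (G11).
Yul, Mir, and Pax are on, so Nor activates (G7).
Nor and Tov are on, so Esk activates (G3).
G4: Esk on → Kye on.
Zan would need Xan and Nex (G13), but Xan never turns on. Zin would need Gor, Zan, and Kye (G5), but Zan never turns on. Kel would need Mir, Fen, and Nex (G9), but Fen never turns on.

Kye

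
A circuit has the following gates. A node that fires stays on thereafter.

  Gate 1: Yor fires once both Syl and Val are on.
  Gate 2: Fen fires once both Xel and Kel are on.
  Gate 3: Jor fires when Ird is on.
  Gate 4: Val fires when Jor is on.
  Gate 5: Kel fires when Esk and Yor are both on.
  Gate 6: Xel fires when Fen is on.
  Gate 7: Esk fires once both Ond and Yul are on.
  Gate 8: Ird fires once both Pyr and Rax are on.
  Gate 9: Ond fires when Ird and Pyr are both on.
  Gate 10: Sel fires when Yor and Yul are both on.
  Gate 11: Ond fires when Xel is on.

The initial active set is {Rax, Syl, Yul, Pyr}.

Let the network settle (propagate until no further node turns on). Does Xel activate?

Xel would need Fen (Gate 6), but Fen never turns on.

No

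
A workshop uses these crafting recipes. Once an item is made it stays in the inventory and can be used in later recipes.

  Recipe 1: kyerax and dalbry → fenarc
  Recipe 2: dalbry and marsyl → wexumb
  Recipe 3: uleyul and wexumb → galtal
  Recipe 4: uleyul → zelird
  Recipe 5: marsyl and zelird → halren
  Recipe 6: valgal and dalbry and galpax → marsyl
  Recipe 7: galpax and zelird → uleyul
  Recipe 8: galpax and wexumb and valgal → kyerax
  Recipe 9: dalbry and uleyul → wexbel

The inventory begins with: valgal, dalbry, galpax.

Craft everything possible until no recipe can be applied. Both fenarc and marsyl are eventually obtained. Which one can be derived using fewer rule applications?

marsyl: valgal and dalbry and galpax → marsyl (Recipe 6). [1 rule application]
fenarc: Using Recipe 6, valgal, dalbry, and galpax make marsyl. Using Recipe 2, dalbry and marsyl make wexumb. Using Recipe 8, galpax, wexumb, and valgal make kyerax. Using Recipe 1, kyerax and dalbry make fenarc. [4 rule applications]
marsyl needs fewer.

marsyl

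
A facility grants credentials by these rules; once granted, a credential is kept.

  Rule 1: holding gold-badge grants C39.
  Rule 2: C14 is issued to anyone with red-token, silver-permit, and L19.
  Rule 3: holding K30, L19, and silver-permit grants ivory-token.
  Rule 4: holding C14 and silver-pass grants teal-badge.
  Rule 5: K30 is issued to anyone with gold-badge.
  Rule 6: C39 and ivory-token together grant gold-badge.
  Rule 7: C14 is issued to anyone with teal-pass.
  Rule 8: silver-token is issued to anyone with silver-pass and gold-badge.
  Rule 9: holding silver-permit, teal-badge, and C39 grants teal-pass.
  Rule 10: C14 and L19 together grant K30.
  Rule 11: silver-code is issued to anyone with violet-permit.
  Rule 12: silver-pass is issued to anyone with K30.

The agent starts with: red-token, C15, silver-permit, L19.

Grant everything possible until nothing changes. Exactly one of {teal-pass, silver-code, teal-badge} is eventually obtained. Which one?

Holding red-token, silver-permit, and L19 grants C14 (Rule 2).
Holding C14 and L19 grants K30 (Rule 10).
Holding K30 grants silver-pass (Rule 12).
Holding C14 and silver-pass grants teal-badge (Rule 4).
teal-pass would need silver-permit, teal-badge, and C39 (Rule 9), but C39 is never granted. silver-code would need violet-permit (Rule 11), but violet-permit is never granted.

teal-badge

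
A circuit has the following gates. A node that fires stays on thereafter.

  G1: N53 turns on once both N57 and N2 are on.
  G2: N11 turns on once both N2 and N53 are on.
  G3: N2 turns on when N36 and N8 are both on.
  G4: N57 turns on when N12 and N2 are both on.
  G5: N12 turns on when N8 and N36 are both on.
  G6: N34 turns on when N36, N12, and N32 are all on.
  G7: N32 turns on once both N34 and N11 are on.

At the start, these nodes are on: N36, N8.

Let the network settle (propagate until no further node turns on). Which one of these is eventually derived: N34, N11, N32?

G5: N8 and N36 on → N12 on.
N36 and N8 are on, so N2 turns on (G3).
G4: N12 and N2 on → N57 on.
G1: N57 and N2 on → N53 on.
G2: N2 and N53 on → N11 on.
N34 would need N36, N12, and N32 (G6), but N32 never turns on. N32 would need N34 and N11 (G7), but N34 never turns on.

N11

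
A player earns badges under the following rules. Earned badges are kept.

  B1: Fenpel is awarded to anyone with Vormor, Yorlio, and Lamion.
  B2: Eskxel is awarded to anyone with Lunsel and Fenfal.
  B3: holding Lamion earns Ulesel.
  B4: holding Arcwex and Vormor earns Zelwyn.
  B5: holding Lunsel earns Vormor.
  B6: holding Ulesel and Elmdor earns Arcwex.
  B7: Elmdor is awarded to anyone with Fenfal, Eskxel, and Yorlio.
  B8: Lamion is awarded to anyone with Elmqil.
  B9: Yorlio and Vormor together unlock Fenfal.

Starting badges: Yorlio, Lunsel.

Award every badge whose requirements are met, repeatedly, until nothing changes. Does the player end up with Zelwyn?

Zelwyn would need Arcwex and Vormor (B4), but Arcwex is never earned.

No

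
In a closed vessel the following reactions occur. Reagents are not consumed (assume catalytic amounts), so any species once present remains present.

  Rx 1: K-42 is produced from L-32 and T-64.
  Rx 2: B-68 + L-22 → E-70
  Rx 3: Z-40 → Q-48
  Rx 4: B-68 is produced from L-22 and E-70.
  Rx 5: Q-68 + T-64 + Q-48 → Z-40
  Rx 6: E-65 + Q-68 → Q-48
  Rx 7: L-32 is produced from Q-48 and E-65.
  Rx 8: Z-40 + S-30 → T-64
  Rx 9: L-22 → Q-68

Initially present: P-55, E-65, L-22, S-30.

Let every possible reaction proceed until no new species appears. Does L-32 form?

L-22 present → Q-68 forms (Rx 9).
E-65 and Q-68 present → Q-48 forms (Rx 6).
Q-48 and E-65 present → L-32 forms (Rx 7).

Yes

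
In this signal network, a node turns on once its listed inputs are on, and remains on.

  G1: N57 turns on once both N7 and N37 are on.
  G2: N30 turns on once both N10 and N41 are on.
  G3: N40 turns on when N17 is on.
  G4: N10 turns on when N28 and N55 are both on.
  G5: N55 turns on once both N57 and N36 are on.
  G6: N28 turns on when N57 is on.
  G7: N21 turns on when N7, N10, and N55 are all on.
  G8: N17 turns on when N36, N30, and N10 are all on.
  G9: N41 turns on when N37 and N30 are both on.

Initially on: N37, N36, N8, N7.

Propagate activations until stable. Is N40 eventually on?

N40 would need N17 (G3), but N17 never turns on.

No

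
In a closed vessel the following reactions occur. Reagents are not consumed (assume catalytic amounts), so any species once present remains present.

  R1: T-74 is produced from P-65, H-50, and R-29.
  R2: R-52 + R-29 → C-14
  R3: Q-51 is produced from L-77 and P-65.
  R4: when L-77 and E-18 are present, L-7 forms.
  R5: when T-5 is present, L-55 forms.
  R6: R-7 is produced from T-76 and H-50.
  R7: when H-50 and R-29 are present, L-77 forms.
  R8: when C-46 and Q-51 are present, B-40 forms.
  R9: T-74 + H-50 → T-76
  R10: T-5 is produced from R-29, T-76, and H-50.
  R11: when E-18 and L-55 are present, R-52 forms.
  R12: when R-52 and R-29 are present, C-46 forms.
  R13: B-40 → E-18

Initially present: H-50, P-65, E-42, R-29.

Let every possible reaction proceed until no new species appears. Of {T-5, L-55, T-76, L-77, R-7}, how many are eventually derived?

5

H-50 and R-29 present → L-77 forms (R7).
P-65, H-50, and R-29 present → T-74 forms (R1).
T-74 and H-50 present → T-76 forms (R9).
R-29, T-76, and H-50 present → T-5 forms (R10).
T-76 and H-50 present → R-7 forms (R6).
T-5 present → L-55 forms (R5).
T-5: reached.
L-55: reached.
T-76: reached.
L-77: reached.
R-7: reached.
All 5 are reached.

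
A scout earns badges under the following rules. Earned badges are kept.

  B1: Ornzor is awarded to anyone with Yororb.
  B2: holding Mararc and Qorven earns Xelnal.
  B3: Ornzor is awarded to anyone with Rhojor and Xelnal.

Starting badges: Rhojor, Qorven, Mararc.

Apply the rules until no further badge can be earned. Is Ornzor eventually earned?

With Mararc and Qorven, Xelnal is earned (B2).
With Rhojor and Xelnal, Ornzor is earned (B3).

Yes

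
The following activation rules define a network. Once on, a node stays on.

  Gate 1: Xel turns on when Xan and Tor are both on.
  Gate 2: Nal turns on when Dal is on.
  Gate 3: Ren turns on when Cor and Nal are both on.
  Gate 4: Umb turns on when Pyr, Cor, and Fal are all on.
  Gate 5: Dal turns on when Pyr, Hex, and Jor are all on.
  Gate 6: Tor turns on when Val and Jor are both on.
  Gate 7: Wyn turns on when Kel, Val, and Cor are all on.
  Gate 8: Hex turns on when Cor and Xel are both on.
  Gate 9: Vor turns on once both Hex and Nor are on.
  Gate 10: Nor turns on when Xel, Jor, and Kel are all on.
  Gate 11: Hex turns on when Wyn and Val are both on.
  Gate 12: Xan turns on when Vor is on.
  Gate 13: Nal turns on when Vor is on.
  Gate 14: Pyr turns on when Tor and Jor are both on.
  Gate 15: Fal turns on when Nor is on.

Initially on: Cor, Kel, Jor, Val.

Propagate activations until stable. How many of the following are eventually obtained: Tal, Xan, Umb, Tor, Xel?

1

Val and Jor are on, so Tor turns on (Gate 6).
No rule produces Tal, and it is not given.
Xan would need Vor (Gate 12), but Vor never turns on.
Umb would need Pyr, Cor, and Fal (Gate 4), but Fal never turns on.
Tor: reached.
Xel would need Xan and Tor (Gate 1), but Xan never turns on.
Reached: Tor — 1 of the 5.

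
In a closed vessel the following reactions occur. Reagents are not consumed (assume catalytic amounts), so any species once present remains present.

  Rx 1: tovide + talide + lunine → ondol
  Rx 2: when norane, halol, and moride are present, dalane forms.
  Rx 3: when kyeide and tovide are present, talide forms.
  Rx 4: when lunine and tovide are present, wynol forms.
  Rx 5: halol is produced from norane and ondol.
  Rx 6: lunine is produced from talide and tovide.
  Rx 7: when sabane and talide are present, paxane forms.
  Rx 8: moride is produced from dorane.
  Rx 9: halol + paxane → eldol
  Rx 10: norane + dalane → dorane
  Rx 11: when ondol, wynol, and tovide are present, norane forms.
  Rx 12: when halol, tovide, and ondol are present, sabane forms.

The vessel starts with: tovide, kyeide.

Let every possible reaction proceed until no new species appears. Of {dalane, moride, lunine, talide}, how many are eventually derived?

kyeide and tovide present → talide forms (Rx 3).
talide and tovide present → lunine forms (Rx 6).
dalane would need norane, halol, and moride (Rx 2), but moride never forms.
moride would need dorane (Rx 8), but dorane never forms.
lunine: reached.
talide: reached.
Reached: lunine and talide — 2 of the 4.

2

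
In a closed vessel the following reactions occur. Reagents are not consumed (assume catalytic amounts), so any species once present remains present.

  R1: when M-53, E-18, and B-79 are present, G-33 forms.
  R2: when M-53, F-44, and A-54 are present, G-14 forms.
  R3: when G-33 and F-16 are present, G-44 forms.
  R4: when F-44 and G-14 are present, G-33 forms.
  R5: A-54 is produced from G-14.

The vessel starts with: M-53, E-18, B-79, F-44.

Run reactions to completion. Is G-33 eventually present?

Yes

M-53, E-18, and B-79 present → G-33 forms (R1).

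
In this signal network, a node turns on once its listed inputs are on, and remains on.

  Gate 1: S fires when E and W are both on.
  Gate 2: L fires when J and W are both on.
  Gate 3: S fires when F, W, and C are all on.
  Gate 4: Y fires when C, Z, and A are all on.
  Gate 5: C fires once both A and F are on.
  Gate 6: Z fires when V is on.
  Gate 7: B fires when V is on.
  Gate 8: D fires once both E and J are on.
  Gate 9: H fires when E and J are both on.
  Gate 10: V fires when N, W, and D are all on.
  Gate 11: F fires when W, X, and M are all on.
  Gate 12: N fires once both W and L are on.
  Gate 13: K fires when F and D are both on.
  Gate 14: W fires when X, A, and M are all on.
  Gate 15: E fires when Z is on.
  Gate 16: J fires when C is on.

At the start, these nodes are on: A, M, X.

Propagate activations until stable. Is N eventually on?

Gate 14: X, A, and M on → W on.
W, X, and M are on, so F fires (Gate 11).
A and F are on, so C fires (Gate 5).
C is on, so J fires (Gate 16).
J and W are on, so L fires (Gate 2).
Gate 12: W and L on → N on.

Yes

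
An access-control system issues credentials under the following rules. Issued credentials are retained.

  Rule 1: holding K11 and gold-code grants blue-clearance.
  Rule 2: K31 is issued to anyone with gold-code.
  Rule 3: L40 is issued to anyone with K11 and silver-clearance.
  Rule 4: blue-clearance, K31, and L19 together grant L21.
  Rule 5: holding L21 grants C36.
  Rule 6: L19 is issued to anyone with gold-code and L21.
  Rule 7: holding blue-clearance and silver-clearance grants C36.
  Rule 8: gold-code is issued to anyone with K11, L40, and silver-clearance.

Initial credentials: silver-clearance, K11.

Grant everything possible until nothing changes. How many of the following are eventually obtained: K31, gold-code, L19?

2

Holding K11 and silver-clearance grants L40 (Rule 3).
Holding K11, L40, and silver-clearance grants gold-code (Rule 8).
Holding gold-code grants K31 (Rule 2).
K31: reached.
gold-code: reached.
L19 would need gold-code and L21 (Rule 6), but L21 is never granted.
Reached: K31 and gold-code — 2 of the 3.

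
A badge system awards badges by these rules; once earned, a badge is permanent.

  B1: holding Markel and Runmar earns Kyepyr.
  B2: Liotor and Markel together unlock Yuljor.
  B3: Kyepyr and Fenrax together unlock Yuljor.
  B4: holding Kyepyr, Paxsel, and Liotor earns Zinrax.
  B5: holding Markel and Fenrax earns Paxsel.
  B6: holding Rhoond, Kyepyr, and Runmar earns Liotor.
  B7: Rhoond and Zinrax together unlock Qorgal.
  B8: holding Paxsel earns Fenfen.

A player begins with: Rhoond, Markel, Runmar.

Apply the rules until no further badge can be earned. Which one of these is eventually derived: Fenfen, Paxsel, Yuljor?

Yuljor

With Markel and Runmar, Kyepyr is earned (B1).
With Rhoond, Kyepyr, and Runmar, Liotor is earned (B6).
With Liotor and Markel, Yuljor is earned (B2).
Fenfen would need Paxsel (B8), but Paxsel is never earned. Paxsel would need Markel and Fenrax (B5), but Fenrax is never earned.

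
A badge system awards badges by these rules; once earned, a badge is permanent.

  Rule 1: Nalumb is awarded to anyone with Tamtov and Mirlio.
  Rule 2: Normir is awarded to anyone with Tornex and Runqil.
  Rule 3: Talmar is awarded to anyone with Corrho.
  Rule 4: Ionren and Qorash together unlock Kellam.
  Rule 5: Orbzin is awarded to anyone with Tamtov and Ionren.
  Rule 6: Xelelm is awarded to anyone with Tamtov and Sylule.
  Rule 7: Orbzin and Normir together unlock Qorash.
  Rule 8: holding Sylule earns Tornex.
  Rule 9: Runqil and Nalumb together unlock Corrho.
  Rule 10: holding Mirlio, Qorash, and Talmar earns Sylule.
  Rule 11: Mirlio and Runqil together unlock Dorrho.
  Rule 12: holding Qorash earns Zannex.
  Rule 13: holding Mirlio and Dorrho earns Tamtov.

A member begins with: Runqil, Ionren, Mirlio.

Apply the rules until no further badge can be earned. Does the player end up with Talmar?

Yes

With Mirlio and Runqil, Dorrho is earned (Rule 11).
With Mirlio and Dorrho, Tamtov is earned (Rule 13).
With Tamtov and Mirlio, Nalumb is earned (Rule 1).
With Runqil and Nalumb, Corrho is earned (Rule 9).
With Corrho, Talmar is earned (Rule 3).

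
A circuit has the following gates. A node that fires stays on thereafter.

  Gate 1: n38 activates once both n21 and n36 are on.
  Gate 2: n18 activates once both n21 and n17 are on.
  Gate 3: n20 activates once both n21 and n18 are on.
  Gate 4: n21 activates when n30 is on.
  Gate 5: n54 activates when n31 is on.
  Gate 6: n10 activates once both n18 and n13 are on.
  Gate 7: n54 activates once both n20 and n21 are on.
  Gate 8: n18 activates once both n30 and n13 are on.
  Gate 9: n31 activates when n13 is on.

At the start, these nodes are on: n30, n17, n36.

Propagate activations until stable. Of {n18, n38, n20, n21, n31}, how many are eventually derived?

4

n30 is on, so n21 activates (Gate 4).
Gate 2: n21 and n17 on → n18 on.
Gate 1: n21 and n36 on → n38 on.
n21 and n18 are on, so n20 activates (Gate 3).
n18: reached.
n38: reached.
n20: reached.
n21: reached.
n31 would need n13 (Gate 9), but n13 never turns on.
Reached: n18, n38, n20, and n21 — 4 of the 5.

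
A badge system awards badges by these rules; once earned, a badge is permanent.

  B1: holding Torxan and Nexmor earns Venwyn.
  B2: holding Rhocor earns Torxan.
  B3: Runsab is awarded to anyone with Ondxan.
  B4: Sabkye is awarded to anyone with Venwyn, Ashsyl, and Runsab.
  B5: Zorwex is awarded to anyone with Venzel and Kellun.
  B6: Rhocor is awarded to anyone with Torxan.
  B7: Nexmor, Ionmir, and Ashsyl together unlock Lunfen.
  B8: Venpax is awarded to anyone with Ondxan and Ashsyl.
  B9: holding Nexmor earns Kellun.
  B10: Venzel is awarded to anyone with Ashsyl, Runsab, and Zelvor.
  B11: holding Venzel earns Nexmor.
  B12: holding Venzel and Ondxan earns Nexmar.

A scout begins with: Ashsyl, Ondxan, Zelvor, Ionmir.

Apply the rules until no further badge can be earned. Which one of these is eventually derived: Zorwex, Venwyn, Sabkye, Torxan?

Zorwex

With Ondxan, Runsab is earned (B3).
With Ashsyl, Runsab, and Zelvor, Venzel is earned (B10).
With Venzel, Nexmor is earned (B11).
With Nexmor, Kellun is earned (B9).
With Venzel and Kellun, Zorwex is earned (B5).
Sabkye would need Venwyn, Ashsyl, and Runsab (B4), but Venwyn is never earned. Venwyn would need Torxan and Nexmor (B1), but Torxan is never earned. Torxan would need Rhocor (B2), but Rhocor is never earned.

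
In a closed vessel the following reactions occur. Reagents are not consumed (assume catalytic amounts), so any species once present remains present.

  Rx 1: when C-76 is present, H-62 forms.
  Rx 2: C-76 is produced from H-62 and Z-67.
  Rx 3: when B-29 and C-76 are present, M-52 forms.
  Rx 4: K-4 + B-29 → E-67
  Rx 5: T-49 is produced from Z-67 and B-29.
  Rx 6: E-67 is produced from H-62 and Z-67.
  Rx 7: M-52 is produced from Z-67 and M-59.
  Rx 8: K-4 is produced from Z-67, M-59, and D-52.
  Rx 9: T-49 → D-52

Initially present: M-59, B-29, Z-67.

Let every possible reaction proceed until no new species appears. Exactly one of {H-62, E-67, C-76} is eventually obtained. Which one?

E-67

Z-67 and B-29 present → T-49 forms (Rx 5).
T-49 present → D-52 forms (Rx 9).
Z-67, M-59, and D-52 present → K-4 forms (Rx 8).
K-4 and B-29 present → E-67 forms (Rx 4).
H-62 would need C-76 (Rx 1), but C-76 never forms. C-76 would need H-62 and Z-67 (Rx 2), but H-62 never forms.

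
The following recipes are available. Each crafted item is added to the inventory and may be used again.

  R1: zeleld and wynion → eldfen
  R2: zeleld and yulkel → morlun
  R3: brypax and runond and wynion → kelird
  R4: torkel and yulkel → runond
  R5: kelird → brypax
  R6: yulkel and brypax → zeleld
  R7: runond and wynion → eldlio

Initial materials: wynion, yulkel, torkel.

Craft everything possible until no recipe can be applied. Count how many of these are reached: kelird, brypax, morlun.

kelird would need brypax, runond, and wynion (R3), but brypax is never obtained.
brypax would need kelird (R5), but kelird is never obtained.
morlun would need zeleld and yulkel (R2), but zeleld is never obtained.
None of the 3 are reached.

0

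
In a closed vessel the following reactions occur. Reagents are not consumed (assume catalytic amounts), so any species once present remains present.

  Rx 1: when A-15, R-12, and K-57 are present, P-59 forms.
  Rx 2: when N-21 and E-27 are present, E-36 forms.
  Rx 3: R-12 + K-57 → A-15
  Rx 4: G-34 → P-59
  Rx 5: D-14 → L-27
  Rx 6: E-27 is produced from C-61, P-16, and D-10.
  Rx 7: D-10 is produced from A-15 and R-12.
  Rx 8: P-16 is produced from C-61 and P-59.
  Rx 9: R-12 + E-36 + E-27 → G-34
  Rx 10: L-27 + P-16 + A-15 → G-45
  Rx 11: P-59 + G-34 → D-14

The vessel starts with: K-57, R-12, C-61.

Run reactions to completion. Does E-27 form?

R-12 and K-57 present → A-15 forms (Rx 3).
A-15 and R-12 present → D-10 forms (Rx 7).
A-15, R-12, and K-57 present → P-59 forms (Rx 1).
C-61 and P-59 present → P-16 forms (Rx 8).
C-61, P-16, and D-10 present → E-27 forms (Rx 6).

Yes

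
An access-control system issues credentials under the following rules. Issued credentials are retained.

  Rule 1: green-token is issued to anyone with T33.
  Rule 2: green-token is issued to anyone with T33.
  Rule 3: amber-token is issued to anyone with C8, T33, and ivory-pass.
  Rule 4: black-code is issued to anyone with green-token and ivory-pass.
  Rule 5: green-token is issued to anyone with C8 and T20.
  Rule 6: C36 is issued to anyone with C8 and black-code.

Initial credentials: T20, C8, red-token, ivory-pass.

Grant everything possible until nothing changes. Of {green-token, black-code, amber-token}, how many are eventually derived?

Holding C8 and T20 grants green-token (Rule 5).
Holding green-token and ivory-pass grants black-code (Rule 4).
green-token: reached.
black-code: reached.
amber-token would need C8, T33, and ivory-pass (Rule 3), but T33 is never granted.
Reached: green-token and black-code — 2 of the 3.

2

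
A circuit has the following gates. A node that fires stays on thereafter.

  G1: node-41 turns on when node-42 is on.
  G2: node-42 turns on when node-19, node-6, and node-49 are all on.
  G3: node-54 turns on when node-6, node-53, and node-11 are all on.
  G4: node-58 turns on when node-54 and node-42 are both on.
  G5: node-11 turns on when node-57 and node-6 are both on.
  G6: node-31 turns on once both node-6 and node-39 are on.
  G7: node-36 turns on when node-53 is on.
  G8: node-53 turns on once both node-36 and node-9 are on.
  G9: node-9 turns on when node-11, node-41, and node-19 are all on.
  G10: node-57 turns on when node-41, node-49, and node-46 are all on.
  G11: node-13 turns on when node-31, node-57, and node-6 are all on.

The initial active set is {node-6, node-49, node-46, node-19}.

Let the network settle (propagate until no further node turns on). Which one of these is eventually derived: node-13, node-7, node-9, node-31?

G2: node-19, node-6, and node-49 on → node-42 on.
G1: node-42 on → node-41 on.
G10: node-41, node-49, and node-46 on → node-57 on.
node-57 and node-6 are on, so node-11 turns on (G5).
node-11, node-41, and node-19 are on, so node-9 turns on (G9).
node-13 would need node-31, node-57, and node-6 (G11), but node-31 never turns on. No rule produces node-7, and it is not given. node-31 would need node-6 and node-39 (G6), but node-39 never turns on.

node-9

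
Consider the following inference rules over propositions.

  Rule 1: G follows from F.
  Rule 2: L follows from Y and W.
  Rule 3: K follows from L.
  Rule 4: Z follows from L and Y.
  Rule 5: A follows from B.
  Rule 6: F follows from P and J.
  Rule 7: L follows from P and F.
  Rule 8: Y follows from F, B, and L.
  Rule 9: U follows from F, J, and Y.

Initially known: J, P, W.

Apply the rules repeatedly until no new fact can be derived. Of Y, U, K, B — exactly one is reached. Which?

K

From P and J, Rule 6 gives F.
P and F hold, so L follows (Rule 7).
From L, Rule 3 gives K.
Y would need F, B, and L (Rule 8), but B is never established. U would need F, J, and Y (Rule 9), but Y is never established. No rule produces B, and it is not given.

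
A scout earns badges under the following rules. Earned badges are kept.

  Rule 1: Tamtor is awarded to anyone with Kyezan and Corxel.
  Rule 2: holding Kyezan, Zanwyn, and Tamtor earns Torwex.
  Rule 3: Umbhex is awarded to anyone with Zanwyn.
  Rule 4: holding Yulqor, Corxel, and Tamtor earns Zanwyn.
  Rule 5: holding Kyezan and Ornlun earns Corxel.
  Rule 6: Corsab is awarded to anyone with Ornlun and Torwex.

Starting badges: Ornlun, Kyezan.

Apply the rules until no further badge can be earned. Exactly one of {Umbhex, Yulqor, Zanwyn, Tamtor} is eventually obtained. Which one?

With Kyezan and Ornlun, Corxel is earned (Rule 5).
With Kyezan and Corxel, Tamtor is earned (Rule 1).
Zanwyn would need Yulqor, Corxel, and Tamtor (Rule 4), but Yulqor is never earned. No rule produces Yulqor, and it is not given. Umbhex would need Zanwyn (Rule 3), but Zanwyn is never earned.

Tamtor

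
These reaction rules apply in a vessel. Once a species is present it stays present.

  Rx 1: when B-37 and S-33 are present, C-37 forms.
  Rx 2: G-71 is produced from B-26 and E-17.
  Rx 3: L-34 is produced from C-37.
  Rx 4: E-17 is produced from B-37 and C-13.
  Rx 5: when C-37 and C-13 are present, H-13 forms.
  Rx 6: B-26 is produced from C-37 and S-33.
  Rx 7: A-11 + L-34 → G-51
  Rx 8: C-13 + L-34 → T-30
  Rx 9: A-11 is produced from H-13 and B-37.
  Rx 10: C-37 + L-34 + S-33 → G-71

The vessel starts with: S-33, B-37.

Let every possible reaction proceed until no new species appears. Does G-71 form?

Yes

B-37 and S-33 present → C-37 forms (Rx 1).
C-37 present → L-34 forms (Rx 3).
C-37, L-34, and S-33 present → G-71 forms (Rx 10).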